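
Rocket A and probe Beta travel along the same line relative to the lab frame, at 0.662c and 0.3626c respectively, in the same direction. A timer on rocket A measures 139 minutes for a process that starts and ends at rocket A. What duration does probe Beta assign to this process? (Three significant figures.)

Speed of rocket A in probe Beta's frame: u = (v_A − v_B)/(1 − v_A v_B/c²) = (0.662 − 0.3626)/(1 − 0.662×0.3626) = 0.2994/0.7599588 = 0.39397; |u| = 0.39397c.
γ for this relative speed: γ = 1/√(1 − 0.155212) = 1.088.
Rocket A's interval is proper; time dilation gives Δt_B = γΔτ = 1.088 × 139 minutes = 151 minutes.

151 minutes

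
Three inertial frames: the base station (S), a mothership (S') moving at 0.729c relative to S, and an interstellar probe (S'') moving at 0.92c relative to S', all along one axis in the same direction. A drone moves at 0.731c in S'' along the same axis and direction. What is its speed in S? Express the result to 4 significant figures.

Compose velocities in two stages. Stage 1 (into S'): u₁ = (0.731+0.92)/(1+0.731×0.92) = 0.98713.
Stage 2 (into S): u = (0.98713+0.729)/(1+0.98713×0.729) = 0.99797, so the speed is 0.9980c.

0.9980c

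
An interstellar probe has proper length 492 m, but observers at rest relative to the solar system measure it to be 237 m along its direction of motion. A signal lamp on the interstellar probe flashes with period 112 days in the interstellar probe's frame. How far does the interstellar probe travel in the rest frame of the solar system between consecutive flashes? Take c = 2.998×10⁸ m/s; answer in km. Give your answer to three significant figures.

5.28×10^12 km

From L = L₀/γ: γ = 492/237 = 2.07595.
β = √(1 − 1/γ²) = 0.87633. Lab-frame period = γτ = 2.07595×112 days = 232.51 days. Distance = βc × γτ = 0.87633 × 2.998×10⁸ m/s × 20088864 s = 5.2778×10^15 m = 5.28×10^12 km.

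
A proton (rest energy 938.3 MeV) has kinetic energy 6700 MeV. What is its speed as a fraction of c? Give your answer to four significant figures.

γ = 1 + K/(mc²) = 1 + 6700/938.3 = 8.1406.
β = √(1 − 1/γ²) = √(1 − 0.0150899) = √0.9849101 = 0.9924.

0.9924c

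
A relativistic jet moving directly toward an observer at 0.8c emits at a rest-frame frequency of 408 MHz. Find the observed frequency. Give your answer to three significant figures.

1220 MHz

Relativistic Doppler (source moving toward): f_obs = f_src · √((1+β)/(1−β)).
With β = 0.8: factor = √(1.8/0.2) = 3.
f_obs = 408 × 3 = 1220 MHz.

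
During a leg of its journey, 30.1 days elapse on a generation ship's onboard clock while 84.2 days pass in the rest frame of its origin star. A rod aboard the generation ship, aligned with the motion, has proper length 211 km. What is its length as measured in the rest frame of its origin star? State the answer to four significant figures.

From Δt = γΔτ: γ = 84.2/30.1 = 2.79734.
L = L₀/γ = 211/2.79734 = 75.43 km.

75.43 km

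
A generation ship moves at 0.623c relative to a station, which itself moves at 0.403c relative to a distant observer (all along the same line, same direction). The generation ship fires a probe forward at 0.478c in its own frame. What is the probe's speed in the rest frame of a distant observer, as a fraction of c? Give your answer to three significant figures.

First combine the probe and generation ship (S''→S'): u₁ = (0.478 + 0.623)/(1 + 0.478×0.623) = 1.101/1.297794 = 0.84836.
Then combine with the station (S'→S): u = (0.84836 + 0.403)/(1 + 0.84836×0.403) = 1.25136/1.34188908 = 0.93254.

0.933c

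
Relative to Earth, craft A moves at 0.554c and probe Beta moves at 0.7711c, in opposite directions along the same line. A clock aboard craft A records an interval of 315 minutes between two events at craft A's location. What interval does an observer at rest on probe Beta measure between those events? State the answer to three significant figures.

Transform craft A's velocity into probe Beta's frame: (0.554 + 0.7711)/(1 + 0.554·0.7711) = 1.3251/1.4271894, so the relative speed is 0.92847c.
γ for this relative speed: γ = 1/√(1 − 0.862057) = 2.6925.
The clock on craft A records proper time, so probe Beta measures Δt = γΔτ = 2.6925 × 315 = 848 minutes.

848 minutes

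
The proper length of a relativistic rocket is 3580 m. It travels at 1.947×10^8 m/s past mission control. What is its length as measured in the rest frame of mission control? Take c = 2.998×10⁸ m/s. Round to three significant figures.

2720 m

β = v/c = (1.947×10^8 m/s)/(2.998×10⁸ m/s) = 0.649433.
With β = 0.649433, γ = 1/√(1 − 0.649433²) = 1/√0.5782368 = 1.3151.
Length contraction: L = L₀/γ = 3580/1.3151 = 2720 m.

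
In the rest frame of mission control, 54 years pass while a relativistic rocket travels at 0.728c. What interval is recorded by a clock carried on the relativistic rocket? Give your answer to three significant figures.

γ = 1/√(1 − β²) = 1/√(1 − 0.529984) = 1/√0.470016 = 1/0.685577 = 1.4586.
The moving clock records proper time: Δτ = Δt/γ = 54/1.4586 = 37.0 years.

37.0 years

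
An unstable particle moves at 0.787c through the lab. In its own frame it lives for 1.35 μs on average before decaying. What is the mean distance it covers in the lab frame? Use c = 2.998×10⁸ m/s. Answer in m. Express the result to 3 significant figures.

516 m

Lorentz factor: γ = (1 − 0.619369)^(−1/2) = 1.6209.
Lab-frame lifetime: Δt = γτ = 1.6209 × 1.35 μs = 2.1882 μs.
Distance: d = vΔt = 0.787 × 2.998×10⁸ m/s × 2.1882×10^-6 s = 516 m.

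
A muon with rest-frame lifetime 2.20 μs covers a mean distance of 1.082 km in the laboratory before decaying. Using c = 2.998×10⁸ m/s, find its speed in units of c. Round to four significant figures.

0.8539c

Lab distance = (lab lifetime)·v = γτ·βc, so βγ = d/(cτ) = 1082/(2.998×10⁸ × 2.200×10^-6) = 1.6405.
With βγ = 1.6405: γ² = 1 + (βγ)² = 3.69124, and β = (βγ)/γ = 1.6405/1.92126 = 0.8539.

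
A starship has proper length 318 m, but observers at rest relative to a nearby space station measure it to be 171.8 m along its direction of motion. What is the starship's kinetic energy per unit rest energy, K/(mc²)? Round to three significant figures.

0.851

From L = L₀/γ: γ = 318/171.8 = 1.85099.
Since K = (γ−1)mc², K/(mc²) = 1.85099 − 1 = 0.851.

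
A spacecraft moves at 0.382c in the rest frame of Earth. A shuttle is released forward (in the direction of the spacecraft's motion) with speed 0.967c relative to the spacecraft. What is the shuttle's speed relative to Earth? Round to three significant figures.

In units of c, u = (u' + v)/(1 + u'v) with u' = 0.967 and v = 0.382.
Numerator: 0.967 + 0.382 = 1.349. Denominator: 1 + (0.967)(0.382) = 1.369394.
u = 1.349/1.369394 = 0.98511, so the speed is 0.985c.

0.985c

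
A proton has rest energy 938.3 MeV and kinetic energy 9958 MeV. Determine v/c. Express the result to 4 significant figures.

0.9963

K = (γ−1)mc², so γ = 1 + 9958/938.3 = 11.613.
Then v/c = √(1 − γ⁻²) = √(1 − 0.007415) = √0.992585 = 0.9963.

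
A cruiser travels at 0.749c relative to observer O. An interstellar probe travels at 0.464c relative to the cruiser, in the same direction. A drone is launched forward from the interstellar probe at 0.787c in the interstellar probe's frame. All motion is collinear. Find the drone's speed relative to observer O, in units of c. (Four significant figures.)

0.9876c

Apply u = (u'+v)/(1+u'v) twice. Drone in the cruiser frame: (0.787+0.464)/(1+0.787·0.464) = 1.251/1.365168 = 0.91637c.
That velocity, transformed to the rest frame of observer O: (0.91637+0.749)/(1+0.91637·0.749) = 1.66537/1.68636113 = 0.98755c.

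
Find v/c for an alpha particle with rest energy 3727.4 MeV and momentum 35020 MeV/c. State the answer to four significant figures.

pc/(mc²) = 35020/3727.4 = 9.3953 = βγ = β/√(1−β²).
So β² = x²/(1 + x²) with x = 9.3953: x² = 88.2717, β² = 88.2717/89.2717 = 0.988798, β = 0.9944.

0.9944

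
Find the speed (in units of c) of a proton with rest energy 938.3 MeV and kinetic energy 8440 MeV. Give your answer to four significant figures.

0.9950c

K = (γ−1)mc², so γ = 1 + 8440/938.3 = 9.995.
Then v/c = √(1 − γ⁻²) = √(1 − 0.01001) = √0.98999 = 0.9950.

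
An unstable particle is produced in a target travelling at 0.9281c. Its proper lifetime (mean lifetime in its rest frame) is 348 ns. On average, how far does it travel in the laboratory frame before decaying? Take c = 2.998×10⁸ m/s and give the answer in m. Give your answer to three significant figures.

260 m

With β = 0.9281, γ = 1/√(1 − 0.9281²) = 1/√0.13863039 = 2.6858.
Lab-frame lifetime: Δt = γτ = 2.6858 × 348 ns = 934.66 ns.
Distance: d = vΔt = 0.9281 × 2.998×10⁸ m/s × 9.3466×10^-7 s = 260 m.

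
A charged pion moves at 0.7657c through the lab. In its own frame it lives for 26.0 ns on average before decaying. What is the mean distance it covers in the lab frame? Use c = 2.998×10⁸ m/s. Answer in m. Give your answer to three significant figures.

9.28 m

β² = 0.58629649, so γ = 1/√0.41370351 = 1.5547.
Lab-frame lifetime: Δt = γτ = 1.5547 × 26.0 ns = 40.422 ns.
Distance: d = vΔt = 0.7657 × 2.998×10⁸ m/s × 4.0422×10^-8 s = 9.28 m.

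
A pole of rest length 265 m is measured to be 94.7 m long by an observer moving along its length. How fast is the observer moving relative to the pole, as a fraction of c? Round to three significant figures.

Length contraction gives γ = L₀/L = 265/94.7 = 2.7983.
β = √(1 − 1/γ²) = √0.872294 = 0.934.

0.934c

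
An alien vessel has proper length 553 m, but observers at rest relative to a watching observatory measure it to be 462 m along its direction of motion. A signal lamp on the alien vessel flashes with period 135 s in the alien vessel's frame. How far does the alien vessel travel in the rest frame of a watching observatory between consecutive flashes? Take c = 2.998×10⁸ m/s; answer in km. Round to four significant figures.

2.662×10^7 km

Length contraction gives γ = L₀/L = 553/462 = 1.19697.
β = √(1 − 1/γ²) = 0.54958. Lab-frame period = γτ = 1.19697×135 s = 161.59 s. Distance = βc × γτ = 0.54958 × 2.998×10⁸ m/s × 161.59 s = 2.6624×10^10 m = 2.662×10^7 km.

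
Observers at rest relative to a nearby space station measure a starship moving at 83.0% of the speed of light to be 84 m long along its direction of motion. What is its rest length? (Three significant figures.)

β² = 0.6889, so γ = 1/√0.3111 = 1.7929.
Proper length: L₀ = γ·L = 1.7929 × 84 = 151 m.

151 m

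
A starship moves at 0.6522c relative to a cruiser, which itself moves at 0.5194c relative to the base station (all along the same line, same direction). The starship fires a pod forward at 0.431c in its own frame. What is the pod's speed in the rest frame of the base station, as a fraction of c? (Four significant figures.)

0.9484c

First combine the pod and starship (S''→S'): u₁ = (0.431 + 0.6522)/(1 + 0.431×0.6522) = 1.0832/1.2810982 = 0.84552.
Then combine with the cruiser (S'→S): u = (0.84552 + 0.5194)/(1 + 0.84552×0.5194) = 1.36492/1.439163088 = 0.94841.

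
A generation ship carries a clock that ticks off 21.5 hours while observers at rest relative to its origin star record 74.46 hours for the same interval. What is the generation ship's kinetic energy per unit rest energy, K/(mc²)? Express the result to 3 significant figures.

2.46

The time-dilation ratio gives γ = 74.46/21.5 = 3.46326.
K/(mc²) = γ − 1 = 3.46326 − 1 = 2.46.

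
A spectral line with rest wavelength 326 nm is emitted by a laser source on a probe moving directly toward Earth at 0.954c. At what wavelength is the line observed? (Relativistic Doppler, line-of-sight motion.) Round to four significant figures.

Relativistic Doppler for wavelength: λ_obs = λ_src · √((1−β)/(1+β)).
With β = 0.954: factor = √(0.046/1.954) = 0.15343.
λ_obs = 326 × 0.15343 = 50.02 nm.

50.02 nm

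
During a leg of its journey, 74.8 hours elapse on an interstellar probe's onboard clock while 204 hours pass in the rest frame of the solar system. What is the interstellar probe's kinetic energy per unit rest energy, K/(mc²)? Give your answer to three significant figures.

γ = Δt/Δτ = 204/74.8 = 2.72727.
Since K = (γ−1)mc², K/(mc²) = 2.72727 − 1 = 1.73.

1.73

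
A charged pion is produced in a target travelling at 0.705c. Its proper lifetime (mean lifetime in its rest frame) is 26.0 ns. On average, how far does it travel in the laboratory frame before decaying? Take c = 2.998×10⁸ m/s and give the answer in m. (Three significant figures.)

7.75 m

Lorentz factor: γ = (1 − 0.497025)^(−1/2) = 1.41.
Lab-frame lifetime: Δt = γτ = 1.41 × 26.0 ns = 36.66 ns.
Distance: d = vΔt = 0.705 × 2.998×10⁸ m/s × 3.6660×10^-8 s = 7.75 m.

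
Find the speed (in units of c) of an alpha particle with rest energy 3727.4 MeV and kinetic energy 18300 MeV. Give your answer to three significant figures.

γ = 1 + K/(mc²) = 1 + 18300/3727.4 = 5.9096.
β = √(1 − 1/γ²) = √(1 − 0.0286341) = √0.9713659 = 0.986.

0.986c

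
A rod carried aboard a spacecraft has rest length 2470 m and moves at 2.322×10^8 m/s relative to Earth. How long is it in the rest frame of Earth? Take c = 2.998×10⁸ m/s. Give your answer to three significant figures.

β = v/c = (2.322×10^8 m/s)/(2.998×10⁸ m/s) = 0.774516.
γ = 1/√(1 − β²) = 1/√(1 − 0.599875) = 1/√0.400125 = 1/0.632554 = 1.5809.
Length contraction: L = L₀/γ = 2470/1.5809 = 1560 m.

1560 m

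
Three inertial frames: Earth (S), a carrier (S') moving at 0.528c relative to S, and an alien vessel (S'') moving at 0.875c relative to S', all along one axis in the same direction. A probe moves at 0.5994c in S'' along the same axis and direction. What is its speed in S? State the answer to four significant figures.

First combine the probe and alien vessel (S''→S'): u₁ = (0.5994 + 0.875)/(1 + 0.5994×0.875) = 1.4744/1.524475 = 0.96715.
Then combine with the carrier (S'→S): u = (0.96715 + 0.528)/(1 + 0.96715×0.528) = 1.49515/1.5106552 = 0.98974.

0.9897c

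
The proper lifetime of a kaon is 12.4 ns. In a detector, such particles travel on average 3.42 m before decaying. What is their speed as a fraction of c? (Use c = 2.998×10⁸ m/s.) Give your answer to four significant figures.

0.6770c

d = βγcτ ⇒ βγ = d/(cτ) = 3.420 m / (3.71752 m) = 0.91997.
β = (βγ)/√(1+(βγ)²) = 0.91997/√1.846345 = 0.6770.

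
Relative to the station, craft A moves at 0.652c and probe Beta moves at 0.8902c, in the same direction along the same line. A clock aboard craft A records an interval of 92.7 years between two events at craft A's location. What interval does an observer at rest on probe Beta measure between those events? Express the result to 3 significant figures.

113 years

Speed of craft A in probe Beta's frame: u = (v_A − v_B)/(1 − v_A v_B/c²) = (0.652 − 0.8902)/(1 − 0.652×0.8902) = −0.2382/0.4195896 = −0.5677; |u| = 0.5677c.
At |u| = 0.5677c, γ = (1 − 0.322283)^(−1/2) = 1.2147.
Craft A's interval is proper; time dilation gives Δt_B = γΔτ = 1.2147 × 92.7 years = 113 years.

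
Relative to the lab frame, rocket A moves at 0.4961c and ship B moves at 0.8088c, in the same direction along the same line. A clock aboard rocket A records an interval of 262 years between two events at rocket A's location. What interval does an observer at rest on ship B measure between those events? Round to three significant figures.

307 years

Transform rocket A's velocity into ship B's frame: (0.4961 − 0.8088)/(1 − 0.4961·0.8088) = −0.3127/0.59875432, so the relative speed is 0.52225c.
At |u| = 0.52225c, γ = (1 − 0.272745)^(−1/2) = 1.1726.
Rocket A's interval is proper; time dilation gives Δt_B = γΔτ = 1.1726 × 262 years = 307 years.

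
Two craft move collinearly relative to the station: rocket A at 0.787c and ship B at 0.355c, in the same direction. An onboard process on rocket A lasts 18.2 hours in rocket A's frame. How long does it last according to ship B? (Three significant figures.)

Speed of rocket A in ship B's frame: u = (v_A − v_B)/(1 − v_A v_B/c²) = (0.787 − 0.355)/(1 − 0.787×0.355) = 0.432/0.720615 = 0.59949; |u| = 0.59949c.
γ for this relative speed: γ = 1/√(1 − 0.359388) = 1.2494.
The clock on rocket A records proper time, so ship B measures Δt = γΔτ = 1.2494 × 18.2 = 22.7 hours.

22.7 hours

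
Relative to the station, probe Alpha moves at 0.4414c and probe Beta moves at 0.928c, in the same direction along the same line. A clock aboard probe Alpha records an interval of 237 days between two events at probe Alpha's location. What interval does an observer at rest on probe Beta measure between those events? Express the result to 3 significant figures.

Transform probe Alpha's velocity into probe Beta's frame: (0.4414 − 0.928)/(1 − 0.4414·0.928) = −0.4866/0.5903808, so the relative speed is 0.82421c.
γ for this relative speed: γ = 1/√(1 − 0.679322) = 1.7659.
Probe Alpha's interval is proper; time dilation gives Δt_B = γΔτ = 1.7659 × 237 days = 419 days.

419 days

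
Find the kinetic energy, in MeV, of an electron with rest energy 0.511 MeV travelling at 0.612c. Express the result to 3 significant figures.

0.135 MeV

With β = 0.612, γ = 1/√(1 − 0.612²) = 1/√0.625456 = 1.26445.
Kinetic energy: K = (γ − 1)mc² = (1.26445 − 1) × 0.511 MeV = 0.26445 × 0.511 = 0.135 MeV.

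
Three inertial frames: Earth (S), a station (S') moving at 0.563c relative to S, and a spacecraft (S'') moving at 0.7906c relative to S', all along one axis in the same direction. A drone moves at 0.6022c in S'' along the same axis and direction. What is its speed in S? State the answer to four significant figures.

First combine the drone and spacecraft (S''→S'): u₁ = (0.6022 + 0.7906)/(1 + 0.6022×0.7906) = 1.3928/1.47609932 = 0.94357.
Then combine with the station (S'→S): u = (0.94357 + 0.563)/(1 + 0.94357×0.563) = 1.50657/1.53122991 = 0.9839.

0.9839c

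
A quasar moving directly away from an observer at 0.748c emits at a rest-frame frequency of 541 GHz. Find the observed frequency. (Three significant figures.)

205 GHz

Relativistic Doppler (source moving away): f_obs = f_src · √((1−β)/(1+β)).
With β = 0.748: factor = √(0.252/1.748) = 0.37969.
f_obs = 541 × 0.37969 = 205 GHz.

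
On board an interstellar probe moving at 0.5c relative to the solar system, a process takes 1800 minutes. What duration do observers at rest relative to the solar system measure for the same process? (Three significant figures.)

γ = 1/√(1 − β²) = 1/√(1 − 0.25) = 1/√0.75 = 1/0.866025 = 1.1547.
Time dilation: Δt = γ·Δτ = 1.1547 × 1800 = 2080 minutes.

2080 minutes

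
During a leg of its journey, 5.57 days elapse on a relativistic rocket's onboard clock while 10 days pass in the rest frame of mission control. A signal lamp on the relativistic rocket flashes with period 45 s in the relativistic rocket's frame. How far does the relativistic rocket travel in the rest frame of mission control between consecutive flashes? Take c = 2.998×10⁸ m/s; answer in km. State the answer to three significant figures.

2.01×10^7 km

From Δt = γΔτ: γ = 10/5.57 = 1.79533.
β = √(1 − 1/γ²) = 0.83051. Lab-frame period = γτ = 1.79533×45 s = 80.79 s. Distance = βc × γτ = 0.83051 × 2.998×10⁸ m/s × 80.79 s = 2.0116×10^10 m = 2.01×10^7 km.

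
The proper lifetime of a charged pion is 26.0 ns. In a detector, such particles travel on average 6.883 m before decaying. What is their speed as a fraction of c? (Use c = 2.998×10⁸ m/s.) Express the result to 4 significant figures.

0.6619c

d = βγcτ ⇒ βγ = d/(cτ) = 6.883 m / (7.7948 m) = 0.88302.
β = (βγ)/√(1+(βγ)²) = 0.88302/√1.779724 = 0.6619.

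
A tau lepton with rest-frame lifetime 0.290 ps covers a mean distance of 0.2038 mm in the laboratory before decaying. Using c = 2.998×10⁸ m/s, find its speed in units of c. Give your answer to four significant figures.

d = βγcτ ⇒ βγ = d/(cτ) = 2.038×10^-4 m / (8.6942×10^-5 m) = 2.3441.
β = (βγ)/√(1+(βγ)²) = 2.3441/√6.4948 = 0.9198.

0.9198c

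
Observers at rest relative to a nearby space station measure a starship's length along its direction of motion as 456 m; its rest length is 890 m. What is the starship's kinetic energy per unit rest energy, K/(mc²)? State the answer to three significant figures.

γ = L₀/L = 890/456 = 1.95175.
K/(mc²) = γ − 1 = 1.95175 − 1 = 0.952.

0.952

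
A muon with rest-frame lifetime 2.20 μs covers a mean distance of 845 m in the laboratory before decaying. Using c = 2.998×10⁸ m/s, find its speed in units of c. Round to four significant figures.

0.7883c

d = βγcτ ⇒ βγ = d/(cτ) = 845.0 m / (659.56 m) = 1.2812.
β = (βγ)/√(1+(βγ)²) = 1.2812/√2.64147 = 0.7883.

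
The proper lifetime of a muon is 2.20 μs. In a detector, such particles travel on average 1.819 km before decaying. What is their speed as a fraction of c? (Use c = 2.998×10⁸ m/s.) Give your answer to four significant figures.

0.9401c

d = βγcτ ⇒ βγ = d/(cτ) = 1819 m / (659.56 m) = 2.7579.
β = (βγ)/√(1+(βγ)²) = 2.7579/√8.60601 = 0.9401.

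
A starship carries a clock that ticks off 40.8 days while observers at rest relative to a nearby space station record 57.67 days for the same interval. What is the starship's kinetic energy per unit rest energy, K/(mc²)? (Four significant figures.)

0.4135

From Δt = γΔτ: γ = 57.67/40.8 = 1.41348.
Since K = (γ−1)mc², K/(mc²) = 1.41348 − 1 = 0.4135.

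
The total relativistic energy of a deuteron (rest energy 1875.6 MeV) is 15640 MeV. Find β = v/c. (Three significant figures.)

0.993

Total energy E = γmc² gives γ = 15640/1875.6 = 8.3387.
Hence β = √(1 − 1/γ²) = √(1 − 0.0143815) = √0.9856185 = 0.993.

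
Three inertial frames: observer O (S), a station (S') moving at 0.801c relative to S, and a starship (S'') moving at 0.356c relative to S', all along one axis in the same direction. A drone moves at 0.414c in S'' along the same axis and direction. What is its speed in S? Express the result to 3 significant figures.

First combine the drone and starship (S''→S'): u₁ = (0.414 + 0.356)/(1 + 0.414×0.356) = 0.77/1.147384 = 0.67109.
Then combine with the station (S'→S): u = (0.67109 + 0.801)/(1 + 0.67109×0.801) = 1.47209/1.53754309 = 0.95743.

0.957c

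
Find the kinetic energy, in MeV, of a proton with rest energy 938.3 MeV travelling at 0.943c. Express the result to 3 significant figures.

1880 MeV

γ = 1/√(1 − β²) = 1/√(1 − 0.889249) = 1/√0.110751 = 1/0.332793 = 3.0049.
Kinetic energy: K = (γ − 1)mc² = (3.0049 − 1) × 938.3 MeV = 2.0049 × 938.3 = 1880 MeV.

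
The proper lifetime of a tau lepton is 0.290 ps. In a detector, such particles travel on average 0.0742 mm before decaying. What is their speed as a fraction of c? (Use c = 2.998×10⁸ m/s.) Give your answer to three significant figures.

0.649c

Lab distance = (lab lifetime)·v = γτ·βc, so βγ = d/(cτ) = 7.420×10^-5/(2.998×10⁸ × 2.900×10^-13) = 0.85344.
With βγ = 0.85344: γ² = 1 + (βγ)² = 1.72836, and β = (βγ)/γ = 0.85344/1.31467 = 0.649.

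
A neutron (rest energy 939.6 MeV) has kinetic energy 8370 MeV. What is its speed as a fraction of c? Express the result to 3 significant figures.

0.995c

γ = 1 + K/(mc²) = 1 + 8370/939.6 = 9.908.
β = √(1 − 1/γ²) = √(1 − 0.0101866) = √0.9898134 = 0.995.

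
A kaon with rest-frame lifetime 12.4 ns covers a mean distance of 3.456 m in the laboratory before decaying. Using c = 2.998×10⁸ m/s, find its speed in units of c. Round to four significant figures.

0.6809c

Let x = d/(cτ) = 3.456 m / (2.998×10⁸ m/s × 1.240×10^-8 s) = 0.92965. Since d = βγcτ, x = βγ = β/√(1−β²).
Solving: β² = x²/(1+x²) = 0.864249/1.864249 = 0.463591, so β = 0.6809.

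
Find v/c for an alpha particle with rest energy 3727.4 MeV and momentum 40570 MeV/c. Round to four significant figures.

pc/(mc²) = 40570/3727.4 = 10.884 = βγ = β/√(1−β²).
So β² = x²/(1 + x²) with x = 10.884: x² = 118.461, β² = 118.461/119.461 = 0.991629, β = 0.9958.

0.9958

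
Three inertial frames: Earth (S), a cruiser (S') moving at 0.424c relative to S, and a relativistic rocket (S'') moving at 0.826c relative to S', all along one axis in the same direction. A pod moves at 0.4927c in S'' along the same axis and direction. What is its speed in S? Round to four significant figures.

0.9741c

Apply u = (u'+v)/(1+u'v) twice. Pod in the cruiser frame: (0.4927+0.826)/(1+0.4927·0.826) = 1.3187/1.4069702 = 0.93726c.
That velocity, transformed to the rest frame of Earth: (0.93726+0.424)/(1+0.93726·0.424) = 1.36126/1.39739824 = 0.97414c.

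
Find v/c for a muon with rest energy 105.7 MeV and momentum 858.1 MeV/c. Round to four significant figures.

0.9925

βγ = pc/(mc²) = 858.1/105.7 = 8.1183.
Since γ² = 1 + (βγ)² = 66.9068, γ = √66.9068 = 8.17966, and β = (βγ)/γ = 8.1183/8.17966 = 0.9925.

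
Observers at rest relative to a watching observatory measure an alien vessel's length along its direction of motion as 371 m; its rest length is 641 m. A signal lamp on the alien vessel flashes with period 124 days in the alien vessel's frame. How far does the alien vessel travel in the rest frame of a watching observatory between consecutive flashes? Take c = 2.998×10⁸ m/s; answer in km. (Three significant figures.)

4.53×10^12 km

γ = L₀/L = 641/371 = 1.72776.
β = √(1 − 1/γ²) = 0.81548. Lab-frame period = γτ = 1.72776×124 days = 214.24 days. Distance = βc × γτ = 0.81548 × 2.998×10⁸ m/s × 18510336 s = 4.5254×10^15 m = 4.53×10^12 km.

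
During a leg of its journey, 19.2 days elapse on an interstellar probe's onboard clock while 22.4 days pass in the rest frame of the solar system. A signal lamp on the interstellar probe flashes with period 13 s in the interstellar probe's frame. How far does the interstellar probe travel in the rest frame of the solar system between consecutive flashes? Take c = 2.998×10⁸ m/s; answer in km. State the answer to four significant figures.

2.342×10^6 km

The time-dilation ratio gives γ = 22.4/19.2 = 1.16667.
β = √(1 − 1/γ²) = 0.51508. Lab-frame period = γτ = 1.16667×13 s = 15.167 s. Distance = βc × γτ = 0.51508 × 2.998×10⁸ m/s × 15.167 s = 2.3421×10^9 m = 2.342×10^6 km.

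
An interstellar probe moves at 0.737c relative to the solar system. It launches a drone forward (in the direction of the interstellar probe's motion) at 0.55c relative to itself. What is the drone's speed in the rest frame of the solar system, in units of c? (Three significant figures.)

0.916c

In units of c, u = (u' + v)/(1 + u'v) with u' = 0.55 and v = 0.737.
Numerator: 0.55 + 0.737 = 1.287. Denominator: 1 + (0.55)(0.737) = 1.40535.
u = 1.287/1.40535 = 0.91579, so the speed is 0.916c.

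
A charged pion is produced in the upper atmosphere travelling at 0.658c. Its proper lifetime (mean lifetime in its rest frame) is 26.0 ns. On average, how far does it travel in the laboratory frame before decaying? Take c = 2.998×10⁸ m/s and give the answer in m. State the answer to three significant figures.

6.81 m

β² = 0.432964, so γ = 1/√0.567036 = 1.328.
Lab-frame lifetime: Δt = γτ = 1.328 × 26.0 ns = 34.528 ns.
Distance: d = vΔt = 0.658 × 2.998×10⁸ m/s × 3.4528×10^-8 s = 6.81 m.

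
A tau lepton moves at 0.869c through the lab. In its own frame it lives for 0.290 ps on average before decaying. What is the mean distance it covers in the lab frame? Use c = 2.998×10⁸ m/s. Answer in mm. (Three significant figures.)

Lorentz factor: γ = (1 − 0.755161)^(−1/2) = 2.021.
Lab-frame lifetime: Δt = γτ = 2.021 × 0.290 ps = 0.58609 ps.
Distance: d = vΔt = 0.869 × 2.998×10⁸ m/s × 5.8609×10^-13 s = 1.53×10^-4 m = 0.153 mm.

0.153 mm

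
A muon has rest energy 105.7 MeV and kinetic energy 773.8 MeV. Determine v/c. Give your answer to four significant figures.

γ = 1 + K/(mc²) = 1 + 773.8/105.7 = 8.3207.
β = √(1 − 1/γ²) = √(1 − 0.0144438) = √0.9855562 = 0.9928.

0.9928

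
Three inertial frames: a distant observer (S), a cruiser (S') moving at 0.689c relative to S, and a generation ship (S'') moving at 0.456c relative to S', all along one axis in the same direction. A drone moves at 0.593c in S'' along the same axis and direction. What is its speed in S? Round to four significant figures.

0.9655c

Compose velocities in two stages. Stage 1 (into S'): u₁ = (0.593+0.456)/(1+0.593×0.456) = 0.82572.
Stage 2 (into S): u = (0.82572+0.689)/(1+0.82572×0.689) = 0.96545, so the speed is 0.9655c.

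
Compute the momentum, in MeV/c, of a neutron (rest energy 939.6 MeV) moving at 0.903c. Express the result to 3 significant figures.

1970 MeV/c

With β = 0.903, γ = 1/√(1 − 0.903²) = 1/√0.184591 = 2.3275.
Momentum: p = γβ·mc = 2.3275 × 0.903 × 939.6 MeV/c = 1970 MeV/c.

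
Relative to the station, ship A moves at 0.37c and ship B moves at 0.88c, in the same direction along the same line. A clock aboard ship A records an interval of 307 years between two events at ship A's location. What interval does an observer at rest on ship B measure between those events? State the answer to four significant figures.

469.2 years

Speed of ship A in ship B's frame: u = (v_A − v_B)/(1 − v_A v_B/c²) = (0.37 − 0.88)/(1 − 0.37×0.88) = −0.51/0.6744 = −0.75623; |u| = 0.75623c.
γ for this relative speed: γ = 1/√(1 − 0.571884) = 1.5283.
Ship A's interval is proper; time dilation gives Δt_B = γΔτ = 1.5283 × 307 years = 469.2 years.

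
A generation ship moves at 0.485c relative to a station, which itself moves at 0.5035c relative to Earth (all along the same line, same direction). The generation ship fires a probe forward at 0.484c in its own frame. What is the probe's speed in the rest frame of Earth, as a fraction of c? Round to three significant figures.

First combine the probe and generation ship (S''→S'): u₁ = (0.484 + 0.485)/(1 + 0.484×0.485) = 0.969/1.23474 = 0.78478.
Then combine with the station (S'→S): u = (0.78478 + 0.5035)/(1 + 0.78478×0.5035) = 1.28828/1.39513673 = 0.92341.

0.923c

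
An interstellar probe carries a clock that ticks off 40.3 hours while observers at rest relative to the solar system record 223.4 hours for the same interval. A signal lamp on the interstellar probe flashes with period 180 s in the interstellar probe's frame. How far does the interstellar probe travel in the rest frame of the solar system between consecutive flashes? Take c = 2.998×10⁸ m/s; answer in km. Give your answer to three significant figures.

2.94×10^8 km

From Δt = γΔτ: γ = 223.4/40.3 = 5.54342.
β = √(1 − 1/γ²) = 0.98359. Lab-frame period = γτ = 5.54342×180 s = 997.82 s. Distance = βc × γτ = 0.98359 × 2.998×10⁸ m/s × 997.82 s = 2.9424×10^11 m = 2.94×10^8 km.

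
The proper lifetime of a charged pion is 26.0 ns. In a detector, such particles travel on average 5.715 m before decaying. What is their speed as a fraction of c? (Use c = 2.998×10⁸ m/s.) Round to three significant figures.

0.591c

Let x = d/(cτ) = 5.715 m / (2.998×10⁸ m/s × 2.600×10^-8 s) = 0.73318. Since d = βγcτ, x = βγ = β/√(1−β²).
Solving: β² = x²/(1+x²) = 0.537553/1.537553 = 0.349616, so β = 0.591.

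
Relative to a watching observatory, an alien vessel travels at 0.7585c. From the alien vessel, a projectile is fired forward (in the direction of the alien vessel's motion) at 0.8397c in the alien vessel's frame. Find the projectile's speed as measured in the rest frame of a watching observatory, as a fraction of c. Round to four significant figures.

In units of c, u = (u' + v)/(1 + u'v) with u' = 0.8397 and v = 0.7585.
Numerator: 0.8397 + 0.7585 = 1.5982. Denominator: 1 + (0.8397)(0.7585) = 1.63691245.
u = 1.5982/1.63691245 = 0.97635, so the speed is 0.9764c.

0.9764c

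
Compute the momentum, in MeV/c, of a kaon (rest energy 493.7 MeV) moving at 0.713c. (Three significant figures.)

Lorentz factor: γ = (1 − 0.508369)^(−1/2) = 1.4262.
Momentum: p = γβ·mc = 1.4262 × 0.713 × 493.7 MeV/c = 502 MeV/c.

502 MeV/c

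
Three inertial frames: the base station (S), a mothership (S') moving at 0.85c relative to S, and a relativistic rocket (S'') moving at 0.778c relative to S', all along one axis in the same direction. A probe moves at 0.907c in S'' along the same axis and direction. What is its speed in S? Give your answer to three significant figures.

Apply u = (u'+v)/(1+u'v) twice. Probe in the mothership frame: (0.907+0.778)/(1+0.907·0.778) = 1.685/1.705646 = 0.9879c.
That velocity, transformed to the rest frame of the base station: (0.9879+0.85)/(1+0.9879·0.85) = 1.8379/1.839715 = 0.99901c.

0.999c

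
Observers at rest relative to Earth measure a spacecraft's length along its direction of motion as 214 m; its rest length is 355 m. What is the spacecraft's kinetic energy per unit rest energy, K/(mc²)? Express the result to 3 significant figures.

Length contraction gives γ = L₀/L = 355/214 = 1.65888.
K/(mc²) = γ − 1 = 1.65888 − 1 = 0.659.

0.659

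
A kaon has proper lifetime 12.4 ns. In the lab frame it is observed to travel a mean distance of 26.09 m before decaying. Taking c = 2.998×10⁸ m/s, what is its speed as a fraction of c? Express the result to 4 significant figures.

0.9900c

Lab distance = (lab lifetime)·v = γτ·βc, so βγ = d/(cτ) = 26.09/(2.998×10⁸ × 1.240×10^-8) = 7.0181.
With βγ = 7.0181: γ² = 1 + (βγ)² = 50.2537, and β = (βγ)/γ = 7.0181/7.08898 = 0.9900.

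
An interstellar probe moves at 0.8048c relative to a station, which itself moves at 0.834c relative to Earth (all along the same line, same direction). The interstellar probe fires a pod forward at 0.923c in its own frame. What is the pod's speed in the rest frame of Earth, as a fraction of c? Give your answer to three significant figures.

0.999c

Apply u = (u'+v)/(1+u'v) twice. Pod in the station frame: (0.923+0.8048)/(1+0.923·0.8048) = 1.7278/1.7428304 = 0.99138c.
That velocity, transformed to the rest frame of Earth: (0.99138+0.834)/(1+0.99138·0.834) = 1.82538/1.82681092 = 0.99922c.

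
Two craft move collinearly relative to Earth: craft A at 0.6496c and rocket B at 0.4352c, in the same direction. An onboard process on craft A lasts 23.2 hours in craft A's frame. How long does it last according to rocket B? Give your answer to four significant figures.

24.31 hours

Transform craft A's velocity into rocket B's frame: (0.6496 − 0.4352)/(1 − 0.6496·0.4352) = 0.2144/0.71729408, so the relative speed is 0.2989c.
At |u| = 0.2989c, γ = (1 − 0.0893412)^(−1/2) = 1.0479.
Craft A's interval is proper; time dilation gives Δt_B = γΔτ = 1.0479 × 23.2 hours = 24.31 hours.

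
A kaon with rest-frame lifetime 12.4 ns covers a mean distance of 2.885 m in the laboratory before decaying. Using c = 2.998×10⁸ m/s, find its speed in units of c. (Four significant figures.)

d = βγcτ ⇒ βγ = d/(cτ) = 2.885 m / (3.71752 m) = 0.77606.
β = (βγ)/√(1+(βγ)²) = 0.77606/√1.602269 = 0.6131.

0.6131c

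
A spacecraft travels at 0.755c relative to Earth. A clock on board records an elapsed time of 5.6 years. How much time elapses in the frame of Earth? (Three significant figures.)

8.54 years

γ = 1/√(1 − β²) = 1/√(1 − 0.570025) = 1/√0.429975 = 1/0.655725 = 1.525.
Time dilation: Δt = γ·Δτ = 1.525 × 5.6 = 8.54 years.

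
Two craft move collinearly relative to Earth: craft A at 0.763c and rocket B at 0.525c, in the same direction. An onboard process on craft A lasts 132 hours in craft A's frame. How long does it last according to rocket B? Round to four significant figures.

Transform craft A's velocity into rocket B's frame: (0.763 − 0.525)/(1 − 0.763·0.525) = 0.238/0.599425, so the relative speed is 0.39705c.
At |u| = 0.39705c, γ = (1 − 0.157649)^(−1/2) = 1.0896.
Craft A's interval is proper; time dilation gives Δt_B = γΔτ = 1.0896 × 132 hours = 143.8 hours.

143.8 hours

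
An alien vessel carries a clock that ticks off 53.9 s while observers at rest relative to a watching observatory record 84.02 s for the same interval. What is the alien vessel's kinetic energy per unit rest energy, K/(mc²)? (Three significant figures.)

The time-dilation ratio gives γ = 84.02/53.9 = 1.55881.
K/(mc²) = γ − 1 = 1.55881 − 1 = 0.559.

0.559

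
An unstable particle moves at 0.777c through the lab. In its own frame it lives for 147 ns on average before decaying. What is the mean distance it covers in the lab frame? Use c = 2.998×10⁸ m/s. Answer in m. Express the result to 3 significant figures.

54.4 m

β² = 0.603729, so γ = 1/√0.396271 = 1.5886.
Lab-frame lifetime: Δt = γτ = 1.5886 × 147 ns = 233.52 ns.
Distance: d = vΔt = 0.777 × 2.998×10⁸ m/s × 2.3352×10^-7 s = 54.4 m.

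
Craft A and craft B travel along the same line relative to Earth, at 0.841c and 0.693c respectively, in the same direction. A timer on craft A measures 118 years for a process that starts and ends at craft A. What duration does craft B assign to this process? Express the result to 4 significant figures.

126.2 years

Speed of craft A in craft B's frame: u = (v_A − v_B)/(1 − v_A v_B/c²) = (0.841 − 0.693)/(1 − 0.841×0.693) = 0.148/0.417187 = 0.35476; |u| = 0.35476c.
γ for this relative speed: γ = 1/√(1 − 0.125855) = 1.0696.
The clock on craft A records proper time, so craft B measures Δt = γΔτ = 1.0696 × 118 = 126.2 years.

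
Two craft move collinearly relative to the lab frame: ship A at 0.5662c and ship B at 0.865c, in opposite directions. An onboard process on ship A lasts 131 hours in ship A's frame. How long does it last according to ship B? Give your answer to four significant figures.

471.9 hours

The velocity of ship A relative to ship B is (0.5662 + 0.865)c / (1 + 0.5662×0.865) = 0.96069c; relative speed 0.96069c.
γ for this relative speed: γ = 1/√(1 − 0.922925) = 3.602.
Ship A's interval is proper; time dilation gives Δt_B = γΔτ = 3.602 × 131 hours = 471.9 hours.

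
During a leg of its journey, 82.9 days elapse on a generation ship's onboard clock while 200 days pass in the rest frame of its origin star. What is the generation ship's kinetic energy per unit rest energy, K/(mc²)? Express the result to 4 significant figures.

From Δt = γΔτ: γ = 200/82.9 = 2.41255.
K/(mc²) = γ − 1 = 2.41255 − 1 = 1.413.

1.413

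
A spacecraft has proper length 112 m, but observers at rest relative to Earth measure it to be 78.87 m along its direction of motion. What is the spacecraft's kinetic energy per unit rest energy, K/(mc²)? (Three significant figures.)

γ = L₀/L = 112/78.87 = 1.42006.
Since K = (γ−1)mc², K/(mc²) = 1.42006 − 1 = 0.420.

0.420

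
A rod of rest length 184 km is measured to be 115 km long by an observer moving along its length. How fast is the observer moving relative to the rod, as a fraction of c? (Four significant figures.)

0.7806c

Length contraction gives γ = L₀/L = 184/115 = 1.6.
β = √(1 − 1/γ²) = √0.609375 = 0.7806.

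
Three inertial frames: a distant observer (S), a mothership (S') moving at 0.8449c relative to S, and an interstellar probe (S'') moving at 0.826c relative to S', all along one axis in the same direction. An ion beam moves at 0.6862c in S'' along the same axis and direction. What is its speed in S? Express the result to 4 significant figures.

Compose velocities in two stages. Stage 1 (into S'): u₁ = (0.6862+0.826)/(1+0.6862×0.826) = 0.96515.
Stage 2 (into S): u = (0.96515+0.8449)/(1+0.96515×0.8449) = 0.99702, so the speed is 0.9970c.

0.9970c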